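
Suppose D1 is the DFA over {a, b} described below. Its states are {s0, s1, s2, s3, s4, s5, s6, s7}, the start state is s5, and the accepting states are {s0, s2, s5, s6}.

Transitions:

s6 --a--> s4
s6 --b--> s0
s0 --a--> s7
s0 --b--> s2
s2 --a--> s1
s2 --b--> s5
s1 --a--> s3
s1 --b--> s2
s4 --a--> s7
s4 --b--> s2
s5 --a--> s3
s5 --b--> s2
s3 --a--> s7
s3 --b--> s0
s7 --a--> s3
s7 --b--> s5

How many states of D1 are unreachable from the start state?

2

No path from s5 leads to s4, s6; the other 6 states are all reachable.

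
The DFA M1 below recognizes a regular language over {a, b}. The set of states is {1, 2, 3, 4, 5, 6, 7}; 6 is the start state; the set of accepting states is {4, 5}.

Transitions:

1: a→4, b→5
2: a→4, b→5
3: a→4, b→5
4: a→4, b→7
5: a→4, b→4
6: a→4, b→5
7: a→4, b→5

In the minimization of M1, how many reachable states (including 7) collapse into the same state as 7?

First remove the unreachable states {1,2,3}; 4 states remain.
P0 = {4,5} | {6,7}.
On input b, block {4,5} splits into {4} and {5}.
No further refinement is possible. Final partition (3 blocks): {4} | {6,7} | {5}.
State 7 belongs to the block {6,7}, which has 2 states.

2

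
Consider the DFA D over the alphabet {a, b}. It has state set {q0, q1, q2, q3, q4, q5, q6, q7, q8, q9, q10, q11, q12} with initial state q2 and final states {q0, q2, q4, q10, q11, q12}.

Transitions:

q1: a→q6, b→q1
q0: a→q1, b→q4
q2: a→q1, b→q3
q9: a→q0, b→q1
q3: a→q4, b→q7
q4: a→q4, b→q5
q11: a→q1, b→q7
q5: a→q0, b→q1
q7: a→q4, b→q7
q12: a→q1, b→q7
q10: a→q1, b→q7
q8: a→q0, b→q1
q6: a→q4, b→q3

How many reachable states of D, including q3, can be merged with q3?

First remove the unreachable states {q8,q9,q10,q11,q12}; 8 states remain.
Start with accepting vs non-accepting: {q0,q2,q4} | {q1,q3,q5,q6,q7}.
Split {q0,q2,q4} by δ(·,a) → {q0,q2} and {q4}.
On input b, block {q0,q2} splits into {q0} and {q2}.
On input a, block {q1,q3,q5,q6,q7} splits into {q3,q6,q7} and {q1} and {q5}.
The partition is now stable with 6 blocks: {q0} | {q3,q6,q7} | {q4} | {q2} | {q1} | {q5}.
The equivalence class containing q3 is {q3,q6,q7}, of size 3.

3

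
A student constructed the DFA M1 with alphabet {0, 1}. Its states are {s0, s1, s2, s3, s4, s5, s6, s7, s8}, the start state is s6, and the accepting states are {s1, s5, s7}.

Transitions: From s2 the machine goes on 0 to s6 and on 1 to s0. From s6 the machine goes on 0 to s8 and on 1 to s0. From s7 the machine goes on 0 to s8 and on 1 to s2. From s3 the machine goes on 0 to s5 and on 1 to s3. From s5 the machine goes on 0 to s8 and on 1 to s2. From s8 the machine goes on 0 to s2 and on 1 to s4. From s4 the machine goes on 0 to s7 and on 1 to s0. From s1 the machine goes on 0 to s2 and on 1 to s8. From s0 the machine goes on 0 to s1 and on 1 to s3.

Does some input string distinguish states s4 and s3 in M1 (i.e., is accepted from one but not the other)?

All states are reachable from the start state.
Start with accepting vs non-accepting: {s1,s5,s7} | {s0,s2,s3,s4,s6,s8}.
On input 0, block {s0,s2,s3,s4,s6,s8} splits into {s0,s3,s4} and {s2,s6,s8}.
No further refinement is possible. Final partition (3 blocks): {s1,s5,s7} | {s0,s3,s4} | {s2,s6,s8}.
s4 and s3 lie in the same block of the stable partition, so they are equivalent — no string distinguishes them.

No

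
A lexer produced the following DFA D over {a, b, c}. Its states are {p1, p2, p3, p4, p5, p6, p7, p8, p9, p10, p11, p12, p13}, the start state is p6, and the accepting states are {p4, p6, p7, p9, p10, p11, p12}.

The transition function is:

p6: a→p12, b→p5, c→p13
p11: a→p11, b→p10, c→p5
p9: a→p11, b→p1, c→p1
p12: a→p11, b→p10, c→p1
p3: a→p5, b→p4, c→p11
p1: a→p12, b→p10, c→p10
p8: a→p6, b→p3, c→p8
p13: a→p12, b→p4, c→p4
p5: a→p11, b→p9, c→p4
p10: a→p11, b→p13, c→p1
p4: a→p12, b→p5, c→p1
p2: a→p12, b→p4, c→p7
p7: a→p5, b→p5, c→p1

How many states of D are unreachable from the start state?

Starting at p6 and following transitions, the reachable set is {p1, p4, p5, p6, p9, p10, p11, p12, p13}. That leaves p2, p3, p7, p8 unreachable — 4 in total.

4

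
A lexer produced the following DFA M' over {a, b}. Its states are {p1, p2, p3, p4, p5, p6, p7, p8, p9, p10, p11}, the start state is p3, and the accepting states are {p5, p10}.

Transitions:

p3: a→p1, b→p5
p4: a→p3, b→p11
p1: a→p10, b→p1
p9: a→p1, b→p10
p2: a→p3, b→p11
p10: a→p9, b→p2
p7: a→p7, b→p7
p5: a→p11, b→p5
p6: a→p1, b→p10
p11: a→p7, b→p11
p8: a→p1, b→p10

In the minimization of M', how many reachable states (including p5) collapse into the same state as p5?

Reachable states from the start: {p1,p2,p3,p5,p7,p9,p10,p11}. Unreachable: {p4,p6,p8} — drop them.
Initial partition by acceptance: {p5,p10} | {p1,p2,p3,p7,p9,p11}.
Refine {p5,p10} on symbol b: members go to different blocks, giving {p5} and {p10}.
On input a, block {p1,p2,p3,p7,p9,p11} splits into {p2,p3,p7,p9,p11} and {p1}.
Refine {p2,p3,p7,p9,p11} on symbol a: members go to different blocks, giving {p2,p7,p11} and {p3,p9}.
Refine {p2,p7,p11} on symbol a: members go to different blocks, giving {p7,p11} and {p2}.
Refine {p3,p9} on symbol b: members go to different blocks, giving {p3} and {p9}.
Stable partition: {p5} | {p7,p11} | {p10} | {p1} | {p3} | {p2} | {p9} — 7 equivalence classes.
State p5 belongs to the block {p5}, which has 1 states.

1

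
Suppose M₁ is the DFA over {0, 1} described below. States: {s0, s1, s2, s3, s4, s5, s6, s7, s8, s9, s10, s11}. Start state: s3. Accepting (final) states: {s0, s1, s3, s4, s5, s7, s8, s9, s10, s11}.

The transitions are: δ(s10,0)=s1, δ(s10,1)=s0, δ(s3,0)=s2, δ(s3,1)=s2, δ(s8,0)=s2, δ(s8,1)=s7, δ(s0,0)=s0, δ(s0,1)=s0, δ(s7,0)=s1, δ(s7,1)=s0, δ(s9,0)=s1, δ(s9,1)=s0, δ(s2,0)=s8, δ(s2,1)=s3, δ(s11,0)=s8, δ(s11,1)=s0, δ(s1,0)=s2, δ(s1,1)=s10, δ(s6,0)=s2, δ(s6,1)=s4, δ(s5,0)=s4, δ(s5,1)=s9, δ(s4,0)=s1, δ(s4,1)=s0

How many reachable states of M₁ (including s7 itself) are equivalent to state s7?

States {s4,s5,s6,s9,s11} cannot be reached from the start state, so discard them.
Initial partition by acceptance: {s0,s1,s3,s7,s8,s10} | {s2}.
Refine {s0,s1,s3,s7,s8,s10} on symbol 0: members go to different blocks, giving {s0,s7,s10} and {s1,s3,s8}.
On input 0, block {s0,s7,s10} splits into {s7,s10} and {s0}.
Refine {s1,s3,s8} on symbol 1: members go to different blocks, giving {s1,s8} and {s3}.
No further refinement is possible. Final partition (5 blocks): {s7,s10} | {s2} | {s1,s8} | {s0} | {s3}.
The equivalence class containing s7 is {s7,s10}, of size 2.

2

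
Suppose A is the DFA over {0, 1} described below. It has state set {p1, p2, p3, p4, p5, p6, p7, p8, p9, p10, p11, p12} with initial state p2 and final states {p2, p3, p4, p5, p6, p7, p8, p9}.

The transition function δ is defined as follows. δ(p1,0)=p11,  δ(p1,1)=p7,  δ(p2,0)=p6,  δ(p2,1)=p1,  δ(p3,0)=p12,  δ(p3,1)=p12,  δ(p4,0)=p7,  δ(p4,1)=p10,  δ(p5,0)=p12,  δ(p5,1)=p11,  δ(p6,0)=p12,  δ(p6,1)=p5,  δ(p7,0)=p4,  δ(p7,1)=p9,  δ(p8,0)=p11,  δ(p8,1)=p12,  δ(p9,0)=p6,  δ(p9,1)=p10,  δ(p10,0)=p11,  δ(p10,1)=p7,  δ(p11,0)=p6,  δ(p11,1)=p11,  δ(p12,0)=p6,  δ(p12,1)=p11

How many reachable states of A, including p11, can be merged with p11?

2

First remove the unreachable states {p3,p8}; 10 states remain.
Initial partition by acceptance: {p2,p4,p5,p6,p7,p9} | {p1,p10,p11,p12}.
On input 0, block {p2,p4,p5,p6,p7,p9} splits into {p2,p4,p7,p9} and {p5,p6}.
Split {p2,p4,p7,p9} by δ(·,0) → {p2,p9} and {p4,p7}.
Split {p1,p10,p11,p12} by δ(·,0) → {p1,p10} and {p11,p12}.
Split {p5,p6} by δ(·,1) → {p5} and {p6}.
On input 1, block {p4,p7} splits into {p4} and {p7}.
Stable partition: {p2,p9} | {p1,p10} | {p5} | {p4} | {p11,p12} | {p6} | {p7} — 7 equivalence classes.
The equivalence class containing p11 is {p11,p12}, of size 2.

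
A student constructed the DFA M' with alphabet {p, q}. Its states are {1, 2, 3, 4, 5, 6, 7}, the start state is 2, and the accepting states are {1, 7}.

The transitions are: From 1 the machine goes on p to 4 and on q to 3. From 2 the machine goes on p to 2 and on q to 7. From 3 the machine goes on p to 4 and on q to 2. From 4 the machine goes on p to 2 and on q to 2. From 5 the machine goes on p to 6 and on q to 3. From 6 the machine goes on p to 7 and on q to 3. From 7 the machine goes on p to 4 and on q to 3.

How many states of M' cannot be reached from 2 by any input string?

3

BFS from 2 reaches {2, 3, 4, 7}; the 3 state(s) 1, 5, 6 are never visited.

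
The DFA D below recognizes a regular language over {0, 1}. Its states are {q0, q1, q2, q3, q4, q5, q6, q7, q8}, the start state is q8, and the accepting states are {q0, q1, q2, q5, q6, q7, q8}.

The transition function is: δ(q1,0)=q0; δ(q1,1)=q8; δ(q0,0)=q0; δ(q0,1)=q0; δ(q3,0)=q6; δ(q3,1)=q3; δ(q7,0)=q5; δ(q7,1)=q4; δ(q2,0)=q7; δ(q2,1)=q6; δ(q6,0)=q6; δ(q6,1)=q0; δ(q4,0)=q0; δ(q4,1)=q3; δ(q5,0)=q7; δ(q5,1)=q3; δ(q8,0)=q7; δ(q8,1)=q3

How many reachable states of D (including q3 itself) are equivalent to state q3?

First remove the unreachable states {q1,q2}; 7 states remain.
Initial partition by acceptance: {q0,q5,q6,q7,q8} | {q3,q4}.
On input 1, block {q0,q5,q6,q7,q8} splits into {q5,q7,q8} and {q0,q6}.
Stable partition: {q5,q7,q8} | {q3,q4} | {q0,q6} — 3 equivalence classes.
State q3 belongs to the block {q3,q4}, which has 2 states.

2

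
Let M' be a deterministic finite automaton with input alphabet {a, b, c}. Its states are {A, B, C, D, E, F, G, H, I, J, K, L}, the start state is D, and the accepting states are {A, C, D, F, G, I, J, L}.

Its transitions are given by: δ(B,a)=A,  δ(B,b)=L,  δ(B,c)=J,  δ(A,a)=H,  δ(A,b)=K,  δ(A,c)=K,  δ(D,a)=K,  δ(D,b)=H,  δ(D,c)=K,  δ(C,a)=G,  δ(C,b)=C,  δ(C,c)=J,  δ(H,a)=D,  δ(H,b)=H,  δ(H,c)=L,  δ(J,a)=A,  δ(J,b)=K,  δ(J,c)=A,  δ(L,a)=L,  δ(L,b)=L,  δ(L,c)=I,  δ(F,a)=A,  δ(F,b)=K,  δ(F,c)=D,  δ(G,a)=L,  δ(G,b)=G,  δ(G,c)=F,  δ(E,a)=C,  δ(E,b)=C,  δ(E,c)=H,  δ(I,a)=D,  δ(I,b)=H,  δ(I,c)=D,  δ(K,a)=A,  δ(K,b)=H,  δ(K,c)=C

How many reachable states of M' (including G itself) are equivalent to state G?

Reachable states from the start: {A,C,D,F,G,H,I,J,K,L}. Unreachable: {B,E} — drop them.
Initial partition by acceptance: {A,C,D,F,G,I,J,L} | {H,K}.
On input a, block {A,C,D,F,G,I,J,L} splits into {C,F,G,I,J,L} and {A,D}.
Refine {C,F,G,I,J,L} on symbol a: members go to different blocks, giving {C,G,L} and {F,I,J}.
No further refinement is possible. Final partition (4 blocks): {C,G,L} | {H,K} | {A,D} | {F,I,J}.
The equivalence class containing G is {C,G,L}, of size 3.

3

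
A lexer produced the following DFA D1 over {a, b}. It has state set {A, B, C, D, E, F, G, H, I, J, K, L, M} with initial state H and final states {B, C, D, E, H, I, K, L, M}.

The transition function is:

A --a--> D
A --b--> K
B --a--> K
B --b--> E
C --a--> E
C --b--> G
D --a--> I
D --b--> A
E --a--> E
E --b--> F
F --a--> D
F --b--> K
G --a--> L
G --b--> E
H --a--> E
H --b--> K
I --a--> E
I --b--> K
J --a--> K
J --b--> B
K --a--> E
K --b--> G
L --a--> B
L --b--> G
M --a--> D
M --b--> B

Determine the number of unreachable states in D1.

3

BFS from H reaches {A, B, D, E, F, G, H, I, K, L}; the 3 state(s) C, J, M are never visited.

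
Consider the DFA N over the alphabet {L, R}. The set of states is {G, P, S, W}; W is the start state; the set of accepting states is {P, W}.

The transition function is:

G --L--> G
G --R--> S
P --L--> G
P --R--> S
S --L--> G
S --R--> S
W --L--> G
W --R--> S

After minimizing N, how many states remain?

First remove the unreachable states {P}; 3 states remain.
Initial partition by acceptance: {W} | {G,S}.
Stable partition: {W} | {G,S} — 2 equivalence classes.

2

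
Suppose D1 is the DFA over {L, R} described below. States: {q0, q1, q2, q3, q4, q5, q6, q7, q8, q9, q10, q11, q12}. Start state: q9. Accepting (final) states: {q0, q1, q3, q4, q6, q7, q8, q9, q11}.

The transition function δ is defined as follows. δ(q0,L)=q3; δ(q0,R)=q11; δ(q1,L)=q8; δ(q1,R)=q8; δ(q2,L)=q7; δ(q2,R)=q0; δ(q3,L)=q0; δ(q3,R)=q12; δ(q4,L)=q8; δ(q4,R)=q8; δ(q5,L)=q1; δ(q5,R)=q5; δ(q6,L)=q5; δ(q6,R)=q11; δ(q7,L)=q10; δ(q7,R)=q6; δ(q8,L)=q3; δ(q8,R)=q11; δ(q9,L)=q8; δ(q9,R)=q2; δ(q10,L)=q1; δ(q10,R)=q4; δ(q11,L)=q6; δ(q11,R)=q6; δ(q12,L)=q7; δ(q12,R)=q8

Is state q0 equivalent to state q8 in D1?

Yes

Initial partition by acceptance: {q0,q1,q3,q4,q6,q7,q8,q9,q11} | {q2,q5,q10,q12}.
On input L, block {q0,q1,q3,q4,q6,q7,q8,q9,q11} splits into {q0,q1,q3,q4,q8,q9,q11} and {q6,q7}.
Refine {q0,q1,q3,q4,q8,q9,q11} on symbol L: members go to different blocks, giving {q0,q1,q3,q4,q8,q9} and {q11}.
Refine {q0,q1,q3,q4,q8,q9} on symbol R: members go to different blocks, giving {q0,q8} and {q1,q4} and {q3,q9}.
Split {q2,q5,q10,q12} by δ(·,L) → {q2,q12} and {q5,q10}.
Split {q6,q7} by δ(·,R) → {q6} and {q7}.
Refine {q5,q10} on symbol R: members go to different blocks, giving {q5} and {q10}.
The partition is now stable with 9 blocks: {q0,q8} | {q2,q12} | {q6} | {q11} | {q1,q4} | {q3,q9} | {q5} | {q7} | {q10}.
q0 and q8 lie in the same block of the stable partition, so they are equivalent — no string distinguishes them.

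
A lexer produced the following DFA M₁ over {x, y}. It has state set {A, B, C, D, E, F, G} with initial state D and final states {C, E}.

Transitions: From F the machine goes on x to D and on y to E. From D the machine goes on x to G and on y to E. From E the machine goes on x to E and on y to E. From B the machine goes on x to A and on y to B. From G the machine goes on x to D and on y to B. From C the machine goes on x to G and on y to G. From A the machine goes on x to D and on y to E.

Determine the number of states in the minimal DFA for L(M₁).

5

First remove the unreachable states {C,F}; 5 states remain.
Initial partition by acceptance: {E} | {A,B,D,G}.
Refine {A,B,D,G} on symbol y: members go to different blocks, giving {A,D} and {B,G}.
On input x, block {A,D} splits into {A} and {D}.
Split {B,G} by δ(·,x) → {B} and {G}.
No further refinement is possible. Final partition (5 blocks): {E} | {A} | {B} | {D} | {G}.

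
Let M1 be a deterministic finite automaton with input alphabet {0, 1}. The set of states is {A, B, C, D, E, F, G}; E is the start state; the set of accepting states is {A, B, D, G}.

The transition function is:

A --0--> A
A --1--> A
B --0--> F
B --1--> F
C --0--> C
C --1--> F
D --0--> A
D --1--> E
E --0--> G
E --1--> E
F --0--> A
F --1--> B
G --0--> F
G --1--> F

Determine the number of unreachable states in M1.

2

BFS from E reaches {A, B, E, F, G}; the 2 state(s) C, D are never visited.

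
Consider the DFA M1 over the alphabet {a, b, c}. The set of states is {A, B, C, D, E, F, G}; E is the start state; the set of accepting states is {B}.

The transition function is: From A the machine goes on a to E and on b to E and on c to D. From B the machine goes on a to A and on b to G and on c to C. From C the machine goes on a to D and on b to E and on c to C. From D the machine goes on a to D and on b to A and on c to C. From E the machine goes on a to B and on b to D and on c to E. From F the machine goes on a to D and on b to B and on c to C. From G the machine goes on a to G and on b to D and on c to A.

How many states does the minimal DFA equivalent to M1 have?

6

Reachable states from the start: {A,B,C,D,E,G}. Unreachable: {F} — drop them.
P0 = {B} | {A,C,D,E,G}.
Split {A,C,D,E,G} by δ(·,a) → {A,C,D,G} and {E}.
Refine {A,C,D,G} on symbol a: members go to different blocks, giving {C,D,G} and {A}.
Refine {C,D,G} on symbol b: members go to different blocks, giving {C} and {D} and {G}.
No further refinement is possible. Final partition (6 blocks): {B} | {C} | {E} | {A} | {D} | {G}.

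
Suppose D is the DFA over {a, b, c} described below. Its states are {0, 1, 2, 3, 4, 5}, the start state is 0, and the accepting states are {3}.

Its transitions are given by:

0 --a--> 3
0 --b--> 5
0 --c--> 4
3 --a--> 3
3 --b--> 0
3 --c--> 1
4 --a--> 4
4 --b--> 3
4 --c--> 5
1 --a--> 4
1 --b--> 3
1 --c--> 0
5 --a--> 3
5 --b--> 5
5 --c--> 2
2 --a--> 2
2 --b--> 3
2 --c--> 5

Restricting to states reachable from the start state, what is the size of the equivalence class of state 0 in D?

All states are reachable from the start state.
Start with accepting vs non-accepting: {3} | {0,1,2,4,5}.
Refine {0,1,2,4,5} on symbol a: members go to different blocks, giving {1,2,4} and {0,5}.
No further refinement is possible. Final partition (3 blocks): {3} | {1,2,4} | {0,5}.
State 0 belongs to the block {0,5}, which has 2 states.

2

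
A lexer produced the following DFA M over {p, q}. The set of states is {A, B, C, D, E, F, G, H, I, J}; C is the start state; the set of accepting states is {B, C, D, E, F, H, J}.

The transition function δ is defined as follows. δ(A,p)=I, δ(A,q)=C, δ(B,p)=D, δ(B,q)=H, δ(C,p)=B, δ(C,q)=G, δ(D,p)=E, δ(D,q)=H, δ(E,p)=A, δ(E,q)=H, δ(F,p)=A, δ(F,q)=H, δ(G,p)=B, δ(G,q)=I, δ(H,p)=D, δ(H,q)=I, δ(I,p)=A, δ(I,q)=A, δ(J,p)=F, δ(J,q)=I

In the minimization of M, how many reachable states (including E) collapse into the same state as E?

Reachable states from the start: {A,B,C,D,E,G,H,I}. Unreachable: {F,J} — drop them.
P0 = {B,C,D,E,H} | {A,G,I}.
On input p, block {B,C,D,E,H} splits into {B,C,D,H} and {E}.
On input p, block {B,C,D,H} splits into {B,C,H} and {D}.
Split {B,C,H} by δ(·,p) → {B,H} and {C}.
On input q, block {B,H} splits into {B} and {H}.
Split {A,G,I} by δ(·,p) → {A,I} and {G}.
On input q, block {A,I} splits into {A} and {I}.
Stable partition: {B} | {A} | {E} | {D} | {C} | {H} | {G} | {I} — 8 equivalence classes.
The equivalence class containing E is {E}, of size 1.

1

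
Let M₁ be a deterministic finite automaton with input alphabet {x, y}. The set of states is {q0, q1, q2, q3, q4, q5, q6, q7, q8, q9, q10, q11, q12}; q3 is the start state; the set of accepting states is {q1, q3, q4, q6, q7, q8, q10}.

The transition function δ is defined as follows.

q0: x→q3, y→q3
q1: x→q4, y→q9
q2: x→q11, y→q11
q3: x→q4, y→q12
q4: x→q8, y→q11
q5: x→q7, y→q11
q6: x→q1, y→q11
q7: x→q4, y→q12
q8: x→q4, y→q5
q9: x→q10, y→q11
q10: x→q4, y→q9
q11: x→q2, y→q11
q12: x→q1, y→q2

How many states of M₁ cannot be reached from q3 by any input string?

2

No path from q3 leads to q0, q6; the other 11 states are all reachable.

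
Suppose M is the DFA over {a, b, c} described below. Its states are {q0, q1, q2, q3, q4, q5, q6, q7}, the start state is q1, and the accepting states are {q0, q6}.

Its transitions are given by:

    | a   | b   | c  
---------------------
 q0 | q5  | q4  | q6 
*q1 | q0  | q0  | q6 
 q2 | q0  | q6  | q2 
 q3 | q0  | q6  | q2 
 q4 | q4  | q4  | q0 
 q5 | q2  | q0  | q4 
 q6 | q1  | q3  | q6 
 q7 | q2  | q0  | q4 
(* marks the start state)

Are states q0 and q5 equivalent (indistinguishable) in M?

No

First remove the unreachable states {q7}; 7 states remain.
Initial partition by acceptance: {q0,q6} | {q1,q2,q3,q4,q5}.
On input a, block {q1,q2,q3,q4,q5} splits into {q1,q2,q3} and {q4,q5}.
Refine {q0,q6} on symbol a: members go to different blocks, giving {q0} and {q6}.
On input b, block {q1,q2,q3} splits into {q2,q3} and {q1}.
Refine {q4,q5} on symbol a: members go to different blocks, giving {q4} and {q5}.
Stable partition: {q0} | {q2,q3} | {q4} | {q6} | {q1} | {q5} — 6 equivalence classes.
q0 and q5 end up in different blocks, so they are distinguishable. For instance, the string 'ε' is accepted from only q0.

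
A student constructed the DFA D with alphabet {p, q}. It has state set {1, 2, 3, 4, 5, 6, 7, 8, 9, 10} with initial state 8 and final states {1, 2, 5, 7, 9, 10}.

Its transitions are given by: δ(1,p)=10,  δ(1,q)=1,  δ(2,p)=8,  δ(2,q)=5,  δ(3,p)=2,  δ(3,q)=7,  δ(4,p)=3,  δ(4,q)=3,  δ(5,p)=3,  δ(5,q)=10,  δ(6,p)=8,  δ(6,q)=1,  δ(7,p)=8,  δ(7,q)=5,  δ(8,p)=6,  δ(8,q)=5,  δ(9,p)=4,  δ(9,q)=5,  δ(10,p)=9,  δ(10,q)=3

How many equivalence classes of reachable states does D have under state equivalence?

9

P0 = {1,2,5,7,9,10} | {3,4,6,8}.
On input p, block {1,2,5,7,9,10} splits into {2,5,7,9} and {1,10}.
Split {2,5,7,9} by δ(·,q) → {2,7,9} and {5}.
Refine {3,4,6,8} on symbol p: members go to different blocks, giving {4,6,8} and {3}.
Refine {4,6,8} on symbol p: members go to different blocks, giving {6,8} and {4}.
On input p, block {2,7,9} splits into {2,7} and {9}.
On input q, block {6,8} splits into {6} and {8}.
On input p, block {1,10} splits into {1} and {10}.
The partition is now stable with 9 blocks: {2,7} | {6} | {1} | {5} | {3} | {4} | {9} | {8} | {10}.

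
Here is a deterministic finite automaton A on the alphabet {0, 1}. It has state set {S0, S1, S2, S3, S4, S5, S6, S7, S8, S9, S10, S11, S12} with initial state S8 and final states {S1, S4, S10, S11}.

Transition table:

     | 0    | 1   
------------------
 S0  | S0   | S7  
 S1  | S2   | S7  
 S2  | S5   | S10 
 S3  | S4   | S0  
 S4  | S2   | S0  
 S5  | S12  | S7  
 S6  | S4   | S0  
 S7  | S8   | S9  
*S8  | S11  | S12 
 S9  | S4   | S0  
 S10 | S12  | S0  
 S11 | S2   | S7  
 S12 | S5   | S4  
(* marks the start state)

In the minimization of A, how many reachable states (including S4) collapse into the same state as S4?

Reachable states from the start: {S0,S2,S4,S5,S7,S8,S9,S10,S11,S12}. Unreachable: {S1,S3,S6} — drop them.
Start with accepting vs non-accepting: {S4,S10,S11} | {S0,S2,S5,S7,S8,S9,S12}.
Split {S0,S2,S5,S7,S8,S9,S12} by δ(·,0) → {S0,S2,S5,S7,S12} and {S8,S9}.
Split {S0,S2,S5,S7,S12} by δ(·,0) → {S0,S2,S5,S12} and {S7}.
On input 1, block {S4,S10,S11} splits into {S4,S10} and {S11}.
On input 1, block {S0,S2,S5,S12} splits into {S0,S5} and {S2,S12}.
Split {S0,S5} by δ(·,0) → {S0} and {S5}.
On input 0, block {S8,S9} splits into {S8} and {S9}.
The partition is now stable with 8 blocks: {S4,S10} | {S0} | {S8} | {S7} | {S11} | {S2,S12} | {S5} | {S9}.
The equivalence class containing S4 is {S4,S10}, of size 2.

2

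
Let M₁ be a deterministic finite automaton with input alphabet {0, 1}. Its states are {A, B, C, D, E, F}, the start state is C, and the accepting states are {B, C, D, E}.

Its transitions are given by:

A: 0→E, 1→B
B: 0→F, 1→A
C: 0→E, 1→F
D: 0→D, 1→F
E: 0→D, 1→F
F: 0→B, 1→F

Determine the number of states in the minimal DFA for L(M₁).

All states are reachable from the start state.
P0 = {B,C,D,E} | {A,F}.
On input 0, block {B,C,D,E} splits into {C,D,E} and {B}.
Split {A,F} by δ(·,0) → {A} and {F}.
The partition is now stable with 4 blocks: {C,D,E} | {A} | {B} | {F}.

4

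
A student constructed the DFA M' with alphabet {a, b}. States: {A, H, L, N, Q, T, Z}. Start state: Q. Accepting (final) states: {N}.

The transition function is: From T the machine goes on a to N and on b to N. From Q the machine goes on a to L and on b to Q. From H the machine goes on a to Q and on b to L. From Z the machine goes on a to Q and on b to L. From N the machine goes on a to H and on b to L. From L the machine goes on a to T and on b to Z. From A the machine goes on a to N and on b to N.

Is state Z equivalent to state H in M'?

First remove the unreachable states {A}; 6 states remain.
Start with accepting vs non-accepting: {N} | {H,L,Q,T,Z}.
Refine {H,L,Q,T,Z} on symbol a: members go to different blocks, giving {H,L,Q,Z} and {T}.
On input a, block {H,L,Q,Z} splits into {H,Q,Z} and {L}.
On input a, block {H,Q,Z} splits into {H,Z} and {Q}.
No further refinement is possible. Final partition (5 blocks): {N} | {H,Z} | {T} | {L} | {Q}.
Z and H lie in the same block of the stable partition, so they are equivalent — no string distinguishes them.

Yes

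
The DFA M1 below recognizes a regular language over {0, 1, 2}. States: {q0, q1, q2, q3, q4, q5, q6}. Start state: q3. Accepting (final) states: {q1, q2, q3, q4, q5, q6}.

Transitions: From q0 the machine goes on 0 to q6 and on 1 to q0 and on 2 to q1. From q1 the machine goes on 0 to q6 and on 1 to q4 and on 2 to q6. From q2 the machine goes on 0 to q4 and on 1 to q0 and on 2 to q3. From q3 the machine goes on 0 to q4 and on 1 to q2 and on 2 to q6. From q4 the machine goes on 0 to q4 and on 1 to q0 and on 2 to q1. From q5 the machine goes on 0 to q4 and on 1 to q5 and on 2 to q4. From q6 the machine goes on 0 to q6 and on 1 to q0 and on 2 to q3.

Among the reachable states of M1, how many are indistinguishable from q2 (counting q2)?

3

First remove the unreachable states {q5}; 6 states remain.
Start with accepting vs non-accepting: {q1,q2,q3,q4,q6} | {q0}.
Refine {q1,q2,q3,q4,q6} on symbol 1: members go to different blocks, giving {q2,q4,q6} and {q1,q3}.
The partition is now stable with 3 blocks: {q2,q4,q6} | {q0} | {q1,q3}.
The equivalence class containing q2 is {q2,q4,q6}, of size 3.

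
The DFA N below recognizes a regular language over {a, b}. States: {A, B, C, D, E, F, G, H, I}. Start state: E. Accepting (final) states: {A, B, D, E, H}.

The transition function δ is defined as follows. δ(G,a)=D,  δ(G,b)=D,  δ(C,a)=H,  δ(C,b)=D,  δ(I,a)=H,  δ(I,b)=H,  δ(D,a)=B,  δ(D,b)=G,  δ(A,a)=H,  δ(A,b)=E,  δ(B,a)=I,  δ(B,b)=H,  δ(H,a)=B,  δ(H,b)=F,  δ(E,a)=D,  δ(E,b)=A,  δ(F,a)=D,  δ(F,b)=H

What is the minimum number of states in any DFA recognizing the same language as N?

4

Reachable states from the start: {A,B,D,E,F,G,H,I}. Unreachable: {C} — drop them.
P0 = {A,B,D,E,H} | {F,G,I}.
Split {A,B,D,E,H} by δ(·,a) → {A,D,E,H} and {B}.
On input a, block {A,D,E,H} splits into {A,E} and {D,H}.
The partition is now stable with 4 blocks: {A,E} | {F,G,I} | {B} | {D,H}.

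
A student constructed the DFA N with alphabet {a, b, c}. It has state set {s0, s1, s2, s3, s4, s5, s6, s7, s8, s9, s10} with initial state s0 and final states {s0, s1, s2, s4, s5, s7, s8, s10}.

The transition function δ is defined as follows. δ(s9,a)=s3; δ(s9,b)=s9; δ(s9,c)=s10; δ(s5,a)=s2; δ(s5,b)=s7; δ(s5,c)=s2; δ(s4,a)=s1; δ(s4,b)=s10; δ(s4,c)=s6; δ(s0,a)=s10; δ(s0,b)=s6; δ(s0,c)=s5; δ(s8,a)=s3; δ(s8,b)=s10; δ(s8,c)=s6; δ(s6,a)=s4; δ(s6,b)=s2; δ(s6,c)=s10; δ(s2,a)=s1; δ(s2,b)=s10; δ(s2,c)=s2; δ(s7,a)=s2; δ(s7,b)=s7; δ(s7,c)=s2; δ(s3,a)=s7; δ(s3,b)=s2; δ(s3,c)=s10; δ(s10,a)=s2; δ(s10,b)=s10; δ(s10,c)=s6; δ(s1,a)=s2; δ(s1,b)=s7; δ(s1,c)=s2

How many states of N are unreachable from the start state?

3

No path from s0 leads to s3, s8, s9; the other 8 states are all reachable.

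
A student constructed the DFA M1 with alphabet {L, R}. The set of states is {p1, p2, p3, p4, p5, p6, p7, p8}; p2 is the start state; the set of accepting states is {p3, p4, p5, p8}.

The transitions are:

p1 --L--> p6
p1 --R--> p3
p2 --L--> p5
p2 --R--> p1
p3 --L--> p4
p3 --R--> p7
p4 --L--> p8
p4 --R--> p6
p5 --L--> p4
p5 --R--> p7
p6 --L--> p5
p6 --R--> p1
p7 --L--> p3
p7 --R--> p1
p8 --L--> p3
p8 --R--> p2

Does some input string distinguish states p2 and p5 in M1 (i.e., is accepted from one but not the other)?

Initial partition by acceptance: {p3,p4,p5,p8} | {p1,p2,p6,p7}.
Split {p1,p2,p6,p7} by δ(·,L) → {p2,p6,p7} and {p1}.
Stable partition: {p3,p4,p5,p8} | {p2,p6,p7} | {p1} — 3 equivalence classes.
p2 and p5 end up in different blocks, so they are distinguishable. For instance, the string 'ε' is accepted from only p5.

Yes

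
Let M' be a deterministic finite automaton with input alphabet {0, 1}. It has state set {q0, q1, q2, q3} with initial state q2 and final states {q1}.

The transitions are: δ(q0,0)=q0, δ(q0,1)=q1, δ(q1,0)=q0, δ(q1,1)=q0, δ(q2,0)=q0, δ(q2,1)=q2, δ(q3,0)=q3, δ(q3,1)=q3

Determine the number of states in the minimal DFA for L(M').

Reachable states from the start: {q0,q1,q2}. Unreachable: {q3} — drop them.
Initial partition by acceptance: {q1} | {q0,q2}.
On input 1, block {q0,q2} splits into {q0} and {q2}.
No further refinement is possible. Final partition (3 blocks): {q1} | {q0} | {q2}.

3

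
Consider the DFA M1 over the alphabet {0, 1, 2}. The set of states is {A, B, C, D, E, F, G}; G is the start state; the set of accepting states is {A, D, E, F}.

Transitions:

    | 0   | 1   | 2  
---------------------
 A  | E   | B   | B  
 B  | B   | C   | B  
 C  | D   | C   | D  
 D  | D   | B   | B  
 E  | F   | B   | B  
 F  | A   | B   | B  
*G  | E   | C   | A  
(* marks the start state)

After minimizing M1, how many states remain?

All states are reachable from the start state.
P0 = {A,D,E,F} | {B,C,G}.
Refine {B,C,G} on symbol 0: members go to different blocks, giving {C,G} and {B}.
The partition is now stable with 3 blocks: {A,D,E,F} | {C,G} | {B}.

3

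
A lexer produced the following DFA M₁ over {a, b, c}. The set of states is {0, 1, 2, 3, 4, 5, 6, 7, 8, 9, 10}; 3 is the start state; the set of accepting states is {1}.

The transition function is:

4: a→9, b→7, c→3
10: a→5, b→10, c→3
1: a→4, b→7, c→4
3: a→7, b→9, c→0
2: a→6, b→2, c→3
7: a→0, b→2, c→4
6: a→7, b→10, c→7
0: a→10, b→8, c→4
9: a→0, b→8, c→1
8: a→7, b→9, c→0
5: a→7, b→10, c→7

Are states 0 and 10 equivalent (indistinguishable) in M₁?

No

Initial partition by acceptance: {1} | {0,2,3,4,5,6,7,8,9,10}.
On input c, block {0,2,3,4,5,6,7,8,9,10} splits into {0,2,3,4,5,6,7,8,10} and {9}.
Refine {0,2,3,4,5,6,7,8,10} on symbol a: members go to different blocks, giving {0,2,3,5,6,7,8,10} and {4}.
On input b, block {0,2,3,5,6,7,8,10} splits into {0,2,5,6,7,10} and {3,8}.
Refine {0,2,5,6,7,10} on symbol b: members go to different blocks, giving {2,5,6,7,10} and {0}.
On input a, block {2,5,6,7,10} splits into {2,5,6,10} and {7}.
Refine {2,5,6,10} on symbol a: members go to different blocks, giving {2,10} and {5,6}.
No further refinement is possible. Final partition (8 blocks): {1} | {2,10} | {9} | {4} | {3,8} | {0} | {7} | {5,6}.
0 and 10 end up in different blocks, so they are distinguishable. For instance, the string 'bbc' is accepted from only 0.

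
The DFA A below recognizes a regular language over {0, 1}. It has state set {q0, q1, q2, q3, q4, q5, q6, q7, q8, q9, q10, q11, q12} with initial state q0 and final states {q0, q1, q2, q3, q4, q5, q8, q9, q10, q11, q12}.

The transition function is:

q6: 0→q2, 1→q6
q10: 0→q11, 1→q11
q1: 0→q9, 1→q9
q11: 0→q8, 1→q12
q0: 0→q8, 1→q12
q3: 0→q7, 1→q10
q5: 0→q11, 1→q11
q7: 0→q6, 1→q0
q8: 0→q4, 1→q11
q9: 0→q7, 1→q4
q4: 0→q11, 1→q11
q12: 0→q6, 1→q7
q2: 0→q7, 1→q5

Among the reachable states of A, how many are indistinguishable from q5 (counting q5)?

2

First remove the unreachable states {q1,q3,q9,q10}; 9 states remain.
Start with accepting vs non-accepting: {q0,q2,q4,q5,q8,q11,q12} | {q6,q7}.
Split {q0,q2,q4,q5,q8,q11,q12} by δ(·,0) → {q0,q4,q5,q8,q11} and {q2,q12}.
Split {q0,q4,q5,q8,q11} by δ(·,1) → {q4,q5,q8} and {q0,q11}.
Refine {q4,q5,q8} on symbol 0: members go to different blocks, giving {q4,q5} and {q8}.
Split {q6,q7} by δ(·,0) → {q6} and {q7}.
On input 0, block {q2,q12} splits into {q2} and {q12}.
The partition is now stable with 7 blocks: {q4,q5} | {q6} | {q2} | {q0,q11} | {q8} | {q7} | {q12}.
State q5 belongs to the block {q4,q5}, which has 2 states.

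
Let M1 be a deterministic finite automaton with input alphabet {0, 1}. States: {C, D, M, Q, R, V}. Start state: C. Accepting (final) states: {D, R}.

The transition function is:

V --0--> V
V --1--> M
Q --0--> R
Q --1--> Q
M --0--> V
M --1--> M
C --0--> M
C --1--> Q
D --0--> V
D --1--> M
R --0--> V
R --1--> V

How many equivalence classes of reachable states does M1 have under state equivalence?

Reachable states from the start: {C,M,Q,R,V}. Unreachable: {D} — drop them.
Start with accepting vs non-accepting: {R} | {C,M,Q,V}.
Refine {C,M,Q,V} on symbol 0: members go to different blocks, giving {C,M,V} and {Q}.
Refine {C,M,V} on symbol 1: members go to different blocks, giving {M,V} and {C}.
Stable partition: {R} | {M,V} | {Q} | {C} — 4 equivalence classes.

4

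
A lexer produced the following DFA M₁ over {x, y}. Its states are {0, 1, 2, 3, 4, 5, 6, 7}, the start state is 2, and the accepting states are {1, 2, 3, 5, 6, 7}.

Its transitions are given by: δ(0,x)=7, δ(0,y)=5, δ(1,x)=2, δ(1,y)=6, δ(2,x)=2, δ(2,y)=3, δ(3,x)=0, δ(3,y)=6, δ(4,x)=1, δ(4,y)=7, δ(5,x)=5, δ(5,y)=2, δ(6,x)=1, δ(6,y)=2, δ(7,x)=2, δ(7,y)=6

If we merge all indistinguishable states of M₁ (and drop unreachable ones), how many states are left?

6

States {4} cannot be reached from the start state, so discard them.
Initial partition by acceptance: {1,2,3,5,6,7} | {0}.
On input x, block {1,2,3,5,6,7} splits into {1,2,5,6,7} and {3}.
Split {1,2,5,6,7} by δ(·,y) → {1,5,6,7} and {2}.
On input x, block {1,5,6,7} splits into {1,7} and {5,6}.
On input x, block {5,6} splits into {5} and {6}.
Stable partition: {1,7} | {0} | {3} | {2} | {5} | {6} — 6 equivalence classes.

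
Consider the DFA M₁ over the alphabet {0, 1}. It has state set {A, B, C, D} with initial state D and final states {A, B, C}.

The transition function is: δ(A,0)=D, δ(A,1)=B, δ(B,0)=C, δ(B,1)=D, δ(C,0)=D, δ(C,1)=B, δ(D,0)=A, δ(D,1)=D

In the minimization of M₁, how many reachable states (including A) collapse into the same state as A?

2

Every state is reachable, so we keep all 4.
P0 = {A,B,C} | {D}.
On input 0, block {A,B,C} splits into {A,C} and {B}.
Stable partition: {A,C} | {D} | {B} — 3 equivalence classes.
State A belongs to the block {A,C}, which has 2 states.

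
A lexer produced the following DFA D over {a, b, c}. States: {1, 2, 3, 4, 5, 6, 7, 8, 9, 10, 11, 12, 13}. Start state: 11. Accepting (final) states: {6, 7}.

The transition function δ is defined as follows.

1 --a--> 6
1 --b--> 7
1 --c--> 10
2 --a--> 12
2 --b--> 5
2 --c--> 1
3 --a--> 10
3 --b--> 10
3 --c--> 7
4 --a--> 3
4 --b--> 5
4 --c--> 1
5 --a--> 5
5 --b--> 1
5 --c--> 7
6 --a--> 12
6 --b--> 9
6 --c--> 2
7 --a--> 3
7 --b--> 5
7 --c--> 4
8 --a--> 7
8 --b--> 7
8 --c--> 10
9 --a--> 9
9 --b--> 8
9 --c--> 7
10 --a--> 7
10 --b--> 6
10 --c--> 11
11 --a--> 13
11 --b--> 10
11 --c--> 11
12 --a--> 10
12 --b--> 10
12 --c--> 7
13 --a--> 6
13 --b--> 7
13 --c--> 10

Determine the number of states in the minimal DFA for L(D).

7

Every state is reachable, so we keep all 13.
Start with accepting vs non-accepting: {6,7} | {1,2,3,4,5,8,9,10,11,12,13}.
Refine {1,2,3,4,5,8,9,10,11,12,13} on symbol a: members go to different blocks, giving {2,3,4,5,9,11,12} and {1,8,10,13}.
On input a, block {2,3,4,5,9,11,12} splits into {2,4,5,9} and {3,11,12}.
Refine {2,4,5,9} on symbol a: members go to different blocks, giving {2,4} and {5,9}.
Split {1,8,10,13} by δ(·,c) → {1,8,13} and {10}.
Refine {3,11,12} on symbol a: members go to different blocks, giving {3,12} and {11}.
The partition is now stable with 7 blocks: {6,7} | {2,4} | {1,8,13} | {3,12} | {5,9} | {10} | {11}.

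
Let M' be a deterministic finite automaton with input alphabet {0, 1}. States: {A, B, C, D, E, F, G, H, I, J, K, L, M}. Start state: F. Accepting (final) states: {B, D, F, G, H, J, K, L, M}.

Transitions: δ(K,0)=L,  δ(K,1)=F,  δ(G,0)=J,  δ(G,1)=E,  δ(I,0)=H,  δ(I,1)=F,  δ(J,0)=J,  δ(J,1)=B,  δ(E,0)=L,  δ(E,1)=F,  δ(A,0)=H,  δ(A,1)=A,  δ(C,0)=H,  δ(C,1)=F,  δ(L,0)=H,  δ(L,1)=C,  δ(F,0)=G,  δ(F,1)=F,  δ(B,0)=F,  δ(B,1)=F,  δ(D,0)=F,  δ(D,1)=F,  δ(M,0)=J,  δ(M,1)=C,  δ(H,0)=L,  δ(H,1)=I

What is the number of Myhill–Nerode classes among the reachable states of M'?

6

Reachable states from the start: {B,C,E,F,G,H,I,J,L}. Unreachable: {A,D,K,M} — drop them.
Initial partition by acceptance: {B,F,G,H,J,L} | {C,E,I}.
On input 1, block {B,F,G,H,J,L} splits into {B,F,J} and {G,H,L}.
Refine {B,F,J} on symbol 0: members go to different blocks, giving {B,J} and {F}.
On input 0, block {B,J} splits into {B} and {J}.
Split {G,H,L} by δ(·,0) → {H,L} and {G}.
Stable partition: {B} | {C,E,I} | {H,L} | {F} | {J} | {G} — 6 equivalence classes.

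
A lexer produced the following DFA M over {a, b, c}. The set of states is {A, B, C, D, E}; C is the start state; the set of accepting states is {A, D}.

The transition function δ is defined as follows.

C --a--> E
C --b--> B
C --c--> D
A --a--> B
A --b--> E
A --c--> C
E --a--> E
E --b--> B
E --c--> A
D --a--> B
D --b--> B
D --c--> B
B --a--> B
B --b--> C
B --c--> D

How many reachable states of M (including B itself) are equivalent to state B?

Every state is reachable, so we keep all 5.
Initial partition by acceptance: {A,D} | {B,C,E}.
The partition is now stable with 2 blocks: {A,D} | {B,C,E}.
State B belongs to the block {B,C,E}, which has 3 states.

3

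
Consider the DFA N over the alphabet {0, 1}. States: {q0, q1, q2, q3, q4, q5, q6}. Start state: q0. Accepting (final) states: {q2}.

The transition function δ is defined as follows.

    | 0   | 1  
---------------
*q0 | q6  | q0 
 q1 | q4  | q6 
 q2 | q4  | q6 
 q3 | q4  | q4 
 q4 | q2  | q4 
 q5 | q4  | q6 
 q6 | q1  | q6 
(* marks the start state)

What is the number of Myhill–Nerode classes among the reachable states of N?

States {q3,q5} cannot be reached from the start state, so discard them.
Initial partition by acceptance: {q2} | {q0,q1,q4,q6}.
Refine {q0,q1,q4,q6} on symbol 0: members go to different blocks, giving {q0,q1,q6} and {q4}.
Split {q0,q1,q6} by δ(·,0) → {q0,q6} and {q1}.
On input 0, block {q0,q6} splits into {q0} and {q6}.
Stable partition: {q2} | {q0} | {q4} | {q1} | {q6} — 5 equivalence classes.

5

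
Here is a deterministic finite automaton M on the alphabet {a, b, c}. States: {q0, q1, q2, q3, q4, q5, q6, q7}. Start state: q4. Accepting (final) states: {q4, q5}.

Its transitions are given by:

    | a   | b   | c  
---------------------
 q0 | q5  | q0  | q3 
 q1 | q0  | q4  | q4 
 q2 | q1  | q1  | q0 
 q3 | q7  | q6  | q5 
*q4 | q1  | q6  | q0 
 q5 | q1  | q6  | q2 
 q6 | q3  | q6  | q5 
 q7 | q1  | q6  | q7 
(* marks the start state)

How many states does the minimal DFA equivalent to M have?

Every state is reachable, so we keep all 8.
Start with accepting vs non-accepting: {q4,q5} | {q0,q1,q2,q3,q6,q7}.
On input a, block {q0,q1,q2,q3,q6,q7} splits into {q1,q2,q3,q6,q7} and {q0}.
Refine {q4,q5} on symbol c: members go to different blocks, giving {q4} and {q5}.
Split {q1,q2,q3,q6,q7} by δ(·,a) → {q2,q3,q6,q7} and {q1}.
On input a, block {q2,q3,q6,q7} splits into {q2,q7} and {q3,q6}.
Split {q2,q7} by δ(·,b) → {q2} and {q7}.
Refine {q3,q6} on symbol a: members go to different blocks, giving {q3} and {q6}.
No further refinement is possible. Final partition (8 blocks): {q4} | {q2} | {q0} | {q5} | {q1} | {q3} | {q7} | {q6}.

8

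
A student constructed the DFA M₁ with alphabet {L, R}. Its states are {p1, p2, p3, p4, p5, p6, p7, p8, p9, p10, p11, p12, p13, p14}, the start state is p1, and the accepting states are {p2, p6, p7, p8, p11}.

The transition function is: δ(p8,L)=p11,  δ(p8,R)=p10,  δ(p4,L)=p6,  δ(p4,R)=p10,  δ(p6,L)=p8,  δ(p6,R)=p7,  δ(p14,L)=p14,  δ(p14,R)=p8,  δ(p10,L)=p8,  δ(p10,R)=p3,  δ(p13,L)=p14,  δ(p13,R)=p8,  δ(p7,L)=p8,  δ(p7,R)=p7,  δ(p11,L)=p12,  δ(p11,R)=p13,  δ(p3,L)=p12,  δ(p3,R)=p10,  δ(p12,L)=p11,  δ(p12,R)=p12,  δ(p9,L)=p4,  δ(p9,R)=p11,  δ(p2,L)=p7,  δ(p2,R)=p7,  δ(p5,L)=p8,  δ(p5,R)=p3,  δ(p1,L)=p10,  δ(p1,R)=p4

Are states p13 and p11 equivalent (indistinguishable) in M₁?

No

First remove the unreachable states {p2,p5,p9}; 11 states remain.
Initial partition by acceptance: {p6,p7,p8,p11} | {p1,p3,p4,p10,p12,p13,p14}.
Refine {p6,p7,p8,p11} on symbol L: members go to different blocks, giving {p6,p7,p8} and {p11}.
On input L, block {p6,p7,p8} splits into {p6,p7} and {p8}.
On input L, block {p1,p3,p4,p10,p12,p13,p14} splits into {p1,p3,p13,p14} and {p4} and {p10} and {p12}.
Split {p1,p3,p13,p14} by δ(·,L) → {p13,p14} and {p1} and {p3}.
The partition is now stable with 9 blocks: {p6,p7} | {p13,p14} | {p11} | {p8} | {p4} | {p10} | {p12} | {p1} | {p3}.
p13 and p11 end up in different blocks, so they are distinguishable. For instance, the string 'ε' is accepted from only p11.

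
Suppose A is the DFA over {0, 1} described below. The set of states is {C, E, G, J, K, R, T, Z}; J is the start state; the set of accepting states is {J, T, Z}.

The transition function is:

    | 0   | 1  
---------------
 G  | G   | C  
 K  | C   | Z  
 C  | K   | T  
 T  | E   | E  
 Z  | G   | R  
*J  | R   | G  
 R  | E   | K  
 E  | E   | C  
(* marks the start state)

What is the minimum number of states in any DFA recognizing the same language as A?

3

Initial partition by acceptance: {J,T,Z} | {C,E,G,K,R}.
On input 1, block {C,E,G,K,R} splits into {E,G,R} and {C,K}.
Stable partition: {J,T,Z} | {E,G,R} | {C,K} — 3 equivalence classes.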